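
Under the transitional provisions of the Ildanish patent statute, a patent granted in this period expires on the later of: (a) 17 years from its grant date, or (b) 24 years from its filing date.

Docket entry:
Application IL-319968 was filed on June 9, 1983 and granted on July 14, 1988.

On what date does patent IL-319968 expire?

(a) grant + 17 years → 14 July 2005.
(b) filing + 24 years → 9 June 2007.
Later of the two: 9 June 2007.

2007-06-09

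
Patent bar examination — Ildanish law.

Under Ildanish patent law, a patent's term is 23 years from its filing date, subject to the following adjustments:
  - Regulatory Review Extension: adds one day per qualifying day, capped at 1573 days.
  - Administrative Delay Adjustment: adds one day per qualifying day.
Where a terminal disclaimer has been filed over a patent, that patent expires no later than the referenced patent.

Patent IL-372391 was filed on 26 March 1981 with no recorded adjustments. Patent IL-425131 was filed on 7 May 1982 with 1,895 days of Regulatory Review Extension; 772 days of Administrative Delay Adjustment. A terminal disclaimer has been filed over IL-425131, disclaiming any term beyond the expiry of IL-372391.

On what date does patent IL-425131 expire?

2004-03-26

Natural term of IL-425131:
  Base: filing + 23 years → 7 May 2005.
  Regulatory Review Extension: 1895 days claimed exceeds the 1573-day cap, so +1573 days → 27 August 2009.
  Administrative Delay Adjustment: +772 days → 8 October 2011.
Expiry of referenced patent IL-372391:
  Base: filing + 23 years → 26 March 2004.
Terminal disclaimer: IL-425131 expires on the earlier of 8 October 2011 and 26 March 2004.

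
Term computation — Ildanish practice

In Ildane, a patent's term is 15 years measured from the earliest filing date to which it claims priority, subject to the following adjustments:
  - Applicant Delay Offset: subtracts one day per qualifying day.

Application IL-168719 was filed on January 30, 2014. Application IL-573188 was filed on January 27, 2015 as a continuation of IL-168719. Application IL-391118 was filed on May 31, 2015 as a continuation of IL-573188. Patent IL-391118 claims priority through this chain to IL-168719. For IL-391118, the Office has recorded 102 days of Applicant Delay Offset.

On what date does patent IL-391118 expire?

Earliest priority filing: 30 January 2014.
Base term: 30 January 2014 + 15 years → 30 January 2029.
Applicant Delay Offset: −102 days → 20 October 2028.

2028-10-20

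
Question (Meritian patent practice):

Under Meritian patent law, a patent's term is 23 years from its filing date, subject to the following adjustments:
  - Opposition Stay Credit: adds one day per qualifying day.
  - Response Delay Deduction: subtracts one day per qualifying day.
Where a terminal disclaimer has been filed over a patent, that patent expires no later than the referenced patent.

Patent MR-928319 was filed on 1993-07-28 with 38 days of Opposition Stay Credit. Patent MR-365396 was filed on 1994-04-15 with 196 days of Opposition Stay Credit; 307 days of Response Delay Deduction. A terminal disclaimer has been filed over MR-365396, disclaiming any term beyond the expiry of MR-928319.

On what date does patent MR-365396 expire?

Natural term of MR-365396:
  Base: filing + 23 years → 15 April 2017.
  Opposition Stay Credit: +196 days → 28 October 2017.
  Response Delay Deduction: −307 days → 25 December 2016.
Expiry of referenced patent MR-928319:
  Base: filing + 23 years → 28 July 2016.
  Opposition Stay Credit: +38 days → 4 September 2016.
Terminal disclaimer: MR-365396 expires on the earlier of 25 December 2016 and 4 September 2016.

September 4, 2016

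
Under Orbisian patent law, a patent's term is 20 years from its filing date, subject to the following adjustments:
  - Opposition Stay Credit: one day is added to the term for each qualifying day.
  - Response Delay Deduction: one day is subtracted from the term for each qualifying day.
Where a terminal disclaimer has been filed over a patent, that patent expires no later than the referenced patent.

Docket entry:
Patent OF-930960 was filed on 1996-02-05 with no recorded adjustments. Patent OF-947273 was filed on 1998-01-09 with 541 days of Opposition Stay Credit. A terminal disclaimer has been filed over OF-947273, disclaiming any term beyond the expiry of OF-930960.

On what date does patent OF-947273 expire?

Natural term of OF-947273:
  Base: filing + 20 years → 9 January 2018.
  Opposition Stay Credit: +541 days → 4 July 2019.
Expiry of referenced patent OF-930960:
  Base: filing + 20 years → 5 February 2016.
Terminal disclaimer: OF-947273 expires on the earlier of 4 July 2019 and 5 February 2016.

February 5, 2016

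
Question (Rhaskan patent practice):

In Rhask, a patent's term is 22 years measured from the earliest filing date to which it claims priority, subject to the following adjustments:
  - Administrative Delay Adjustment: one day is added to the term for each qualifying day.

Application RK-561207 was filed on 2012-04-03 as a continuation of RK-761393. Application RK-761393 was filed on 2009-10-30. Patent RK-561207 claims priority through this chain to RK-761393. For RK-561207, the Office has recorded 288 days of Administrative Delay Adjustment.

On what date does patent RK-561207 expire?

August 13, 2032

Earliest priority filing: 30 October 2009.
Base term: 30 October 2009 + 22 years → 30 October 2031.
Administrative Delay Adjustment: +288 days → 13 August 2032.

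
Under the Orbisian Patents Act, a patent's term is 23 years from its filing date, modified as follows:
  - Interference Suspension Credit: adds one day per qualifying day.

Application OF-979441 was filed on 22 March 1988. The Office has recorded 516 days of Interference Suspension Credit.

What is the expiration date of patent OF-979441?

Base term: filing date + 23 years → 22 March 2011.
Interference Suspension Credit: +516 days → 19 August 2012.

2012-08-19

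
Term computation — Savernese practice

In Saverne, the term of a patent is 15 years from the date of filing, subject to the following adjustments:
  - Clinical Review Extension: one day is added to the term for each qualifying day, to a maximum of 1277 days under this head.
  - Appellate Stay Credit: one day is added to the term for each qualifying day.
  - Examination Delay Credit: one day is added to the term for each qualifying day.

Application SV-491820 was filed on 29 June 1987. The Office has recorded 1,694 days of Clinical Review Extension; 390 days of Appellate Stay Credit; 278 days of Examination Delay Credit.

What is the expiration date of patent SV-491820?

Base term: filing date + 15 years → 29 June 2002.
Clinical Review Extension: 1694 days claimed exceeds the 1277-day cap, so +1277 days → 27 December 2005.
Appellate Stay Credit: +390 days → 21 January 2007.
Examination Delay Credit: +278 days → 26 October 2007.

2007-10-26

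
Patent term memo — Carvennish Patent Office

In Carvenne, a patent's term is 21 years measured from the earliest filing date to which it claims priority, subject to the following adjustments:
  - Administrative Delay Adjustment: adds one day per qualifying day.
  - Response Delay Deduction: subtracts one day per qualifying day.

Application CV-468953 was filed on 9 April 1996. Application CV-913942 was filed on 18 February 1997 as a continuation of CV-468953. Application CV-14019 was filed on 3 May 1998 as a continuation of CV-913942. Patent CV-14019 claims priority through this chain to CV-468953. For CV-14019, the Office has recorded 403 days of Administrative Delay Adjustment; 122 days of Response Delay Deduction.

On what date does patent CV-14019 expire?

Earliest priority filing: 9 April 1996.
Base term: 9 April 1996 + 21 years → 9 April 2017.
Administrative Delay Adjustment: +403 days → 17 May 2018.
Response Delay Deduction: −122 days → 15 January 2018.

2018-01-15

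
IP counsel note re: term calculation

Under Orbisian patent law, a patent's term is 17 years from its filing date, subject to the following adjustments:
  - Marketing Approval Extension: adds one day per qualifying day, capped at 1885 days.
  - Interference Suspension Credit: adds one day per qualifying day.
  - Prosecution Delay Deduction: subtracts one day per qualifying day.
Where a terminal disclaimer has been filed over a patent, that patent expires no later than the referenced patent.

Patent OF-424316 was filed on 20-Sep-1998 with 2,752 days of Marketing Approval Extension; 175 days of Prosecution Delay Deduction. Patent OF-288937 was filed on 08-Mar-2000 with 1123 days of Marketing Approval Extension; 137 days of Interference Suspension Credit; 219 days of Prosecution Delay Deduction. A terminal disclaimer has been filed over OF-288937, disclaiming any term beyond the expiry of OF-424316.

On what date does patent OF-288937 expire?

Natural term of OF-288937:
  Base: filing + 17 years → 8 March 2017.
  Marketing Approval Extension: 1123 days (within the 1885-day cap) → +1123 days → 4 April 2020.
  Interference Suspension Credit: +137 days → 19 August 2020.
  Prosecution Delay Deduction: −219 days → 13 January 2020.
Expiry of referenced patent OF-424316:
  Base: filing + 17 years → 20 September 2015.
  Marketing Approval Extension: 2752 days claimed exceeds the 1885-day cap, so +1885 days → 17 November 2020.
  Prosecution Delay Deduction: −175 days → 26 May 2020.
Terminal disclaimer: OF-288937 expires on the earlier of 13 January 2020 and 26 May 2020.

January 13, 2020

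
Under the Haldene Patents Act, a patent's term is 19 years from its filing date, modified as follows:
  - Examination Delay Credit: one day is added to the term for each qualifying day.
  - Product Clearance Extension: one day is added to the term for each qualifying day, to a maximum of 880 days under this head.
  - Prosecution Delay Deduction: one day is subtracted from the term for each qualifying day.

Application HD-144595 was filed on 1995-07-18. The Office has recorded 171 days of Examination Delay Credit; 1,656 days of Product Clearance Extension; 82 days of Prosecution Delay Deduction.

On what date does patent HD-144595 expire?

March 13, 2017

Base term: filing date + 19 years → 18 July 2014.
Examination Delay Credit: +171 days → 5 January 2015.
Product Clearance Extension: 1656 days claimed exceeds the 880-day cap, so +880 days → 3 June 2017.
Prosecution Delay Deduction: −82 days → 13 March 2017.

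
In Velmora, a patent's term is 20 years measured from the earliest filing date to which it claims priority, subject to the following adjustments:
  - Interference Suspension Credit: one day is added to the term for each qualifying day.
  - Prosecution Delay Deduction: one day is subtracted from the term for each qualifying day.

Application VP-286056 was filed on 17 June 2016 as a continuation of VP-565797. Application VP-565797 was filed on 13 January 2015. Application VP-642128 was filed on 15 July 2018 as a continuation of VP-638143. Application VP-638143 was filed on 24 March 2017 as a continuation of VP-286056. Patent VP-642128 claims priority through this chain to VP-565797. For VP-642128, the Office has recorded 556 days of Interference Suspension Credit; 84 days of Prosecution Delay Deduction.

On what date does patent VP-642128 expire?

Earliest priority filing: 13 January 2015.
Base term: 13 January 2015 + 20 years → 13 January 2035.
Interference Suspension Credit: +556 days → 22 July 2036.
Prosecution Delay Deduction: −84 days → 29 April 2036.

2036-04-29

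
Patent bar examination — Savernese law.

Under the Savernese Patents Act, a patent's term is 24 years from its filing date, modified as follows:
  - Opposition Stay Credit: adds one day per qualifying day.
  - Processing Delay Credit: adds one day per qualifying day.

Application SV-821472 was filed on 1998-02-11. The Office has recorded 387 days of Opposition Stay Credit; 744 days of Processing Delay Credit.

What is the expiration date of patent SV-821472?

Base term: filing date + 24 years → 11 February 2022.
Opposition Stay Credit: +387 days → 5 March 2023.
Processing Delay Credit: +744 days → 18 March 2025.

March 18, 2025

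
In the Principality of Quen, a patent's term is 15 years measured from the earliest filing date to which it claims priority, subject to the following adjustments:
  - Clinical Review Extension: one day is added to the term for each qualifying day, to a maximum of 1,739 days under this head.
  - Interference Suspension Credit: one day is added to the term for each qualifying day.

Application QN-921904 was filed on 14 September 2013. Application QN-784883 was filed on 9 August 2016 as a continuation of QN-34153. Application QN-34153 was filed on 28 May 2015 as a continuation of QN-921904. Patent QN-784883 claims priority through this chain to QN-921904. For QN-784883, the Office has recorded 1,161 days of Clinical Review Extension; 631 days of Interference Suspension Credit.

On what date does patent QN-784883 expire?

August 11, 2033

Earliest priority filing: 14 September 2013.
Base term: 14 September 2013 + 15 years → 14 September 2028.
Clinical Review Extension: 1161 days (within the 1739-day cap) → +1161 days → 19 November 2031.
Interference Suspension Credit: +631 days → 11 August 2033.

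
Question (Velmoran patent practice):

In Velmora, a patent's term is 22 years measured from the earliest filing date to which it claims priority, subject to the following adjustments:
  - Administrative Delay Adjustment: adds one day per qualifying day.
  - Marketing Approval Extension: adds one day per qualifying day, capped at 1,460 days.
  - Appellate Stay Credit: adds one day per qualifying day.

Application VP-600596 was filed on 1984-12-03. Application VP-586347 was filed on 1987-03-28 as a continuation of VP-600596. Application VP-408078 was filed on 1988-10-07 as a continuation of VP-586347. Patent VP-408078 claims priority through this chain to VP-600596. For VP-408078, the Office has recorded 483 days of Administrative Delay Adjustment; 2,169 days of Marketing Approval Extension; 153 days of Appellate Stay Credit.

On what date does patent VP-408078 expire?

Earliest priority filing: 3 December 1984.
Base term: 3 December 1984 + 22 years → 3 December 2006.
Administrative Delay Adjustment: +483 days → 30 March 2008.
Marketing Approval Extension: 2169 days claimed exceeds the 1460-day cap, so +1460 days → 29 March 2012.
Appellate Stay Credit: +153 days → 29 August 2012.

2012-08-29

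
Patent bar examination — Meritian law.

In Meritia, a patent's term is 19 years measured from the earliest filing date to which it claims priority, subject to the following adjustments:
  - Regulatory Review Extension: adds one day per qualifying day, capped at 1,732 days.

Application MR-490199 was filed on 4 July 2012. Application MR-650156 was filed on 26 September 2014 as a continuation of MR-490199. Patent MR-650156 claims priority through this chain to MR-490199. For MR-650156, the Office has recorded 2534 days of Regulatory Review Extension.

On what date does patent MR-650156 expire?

Earliest priority filing: 4 July 2012.
Base term: 4 July 2012 + 19 years → 4 July 2031.
Regulatory Review Extension: 2534 days claimed exceeds the 1732-day cap, so +1732 days → 31 March 2036.

March 31, 2036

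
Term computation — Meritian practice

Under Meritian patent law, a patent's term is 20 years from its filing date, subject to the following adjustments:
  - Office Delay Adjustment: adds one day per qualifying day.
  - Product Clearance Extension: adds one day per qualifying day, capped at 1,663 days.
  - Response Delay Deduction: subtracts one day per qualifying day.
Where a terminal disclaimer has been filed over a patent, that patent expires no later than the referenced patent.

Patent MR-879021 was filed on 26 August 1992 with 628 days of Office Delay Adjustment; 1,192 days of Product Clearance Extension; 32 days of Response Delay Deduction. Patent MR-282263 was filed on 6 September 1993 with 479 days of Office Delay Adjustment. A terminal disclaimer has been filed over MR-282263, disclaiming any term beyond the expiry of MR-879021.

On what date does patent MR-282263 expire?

Natural term of MR-282263:
  Base: filing + 20 years → 6 September 2013.
  Office Delay Adjustment: +479 days → 29 December 2014.
Expiry of referenced patent MR-879021:
  Base: filing + 20 years → 26 August 2012.
  Office Delay Adjustment: +628 days → 16 May 2014.
  Product Clearance Extension: 1192 days (within the 1663-day cap) → +1192 days → 20 August 2017.
  Response Delay Deduction: −32 days → 19 July 2017.
Terminal disclaimer: MR-282263 expires on the earlier of 29 December 2014 and 19 July 2017.

December 29, 2014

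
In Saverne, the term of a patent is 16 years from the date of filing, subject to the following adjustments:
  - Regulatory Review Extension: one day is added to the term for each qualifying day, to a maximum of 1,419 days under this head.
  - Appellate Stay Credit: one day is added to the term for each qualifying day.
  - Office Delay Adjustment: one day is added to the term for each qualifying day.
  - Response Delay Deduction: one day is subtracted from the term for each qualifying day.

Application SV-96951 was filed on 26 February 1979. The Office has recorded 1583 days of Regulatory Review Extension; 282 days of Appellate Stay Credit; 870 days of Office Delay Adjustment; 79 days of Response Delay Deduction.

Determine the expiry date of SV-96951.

2001-12-23

Base term: filing date + 16 years → 26 February 1995.
Regulatory Review Extension: 1583 days claimed exceeds the 1419-day cap, so +1419 days → 15 January 1999.
Appellate Stay Credit: +282 days → 24 October 1999.
Office Delay Adjustment: +870 days → 12 March 2002.
Response Delay Deduction: −79 days → 23 December 2001.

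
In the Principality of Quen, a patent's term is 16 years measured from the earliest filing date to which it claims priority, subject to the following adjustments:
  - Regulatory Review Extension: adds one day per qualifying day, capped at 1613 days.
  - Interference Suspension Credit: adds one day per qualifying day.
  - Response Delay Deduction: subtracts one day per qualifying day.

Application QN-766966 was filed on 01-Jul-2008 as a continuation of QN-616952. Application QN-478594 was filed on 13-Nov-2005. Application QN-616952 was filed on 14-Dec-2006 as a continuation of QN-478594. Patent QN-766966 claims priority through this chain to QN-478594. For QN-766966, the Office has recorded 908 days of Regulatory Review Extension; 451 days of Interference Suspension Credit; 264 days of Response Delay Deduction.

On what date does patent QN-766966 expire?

Earliest priority filing: 13 November 2005.
Base term: 13 November 2005 + 16 years → 13 November 2021.
Regulatory Review Extension: 908 days (within the 1613-day cap) → +908 days → 9 May 2024.
Interference Suspension Credit: +451 days → 3 August 2025.
Response Delay Deduction: −264 days → 12 November 2024.

2024-11-12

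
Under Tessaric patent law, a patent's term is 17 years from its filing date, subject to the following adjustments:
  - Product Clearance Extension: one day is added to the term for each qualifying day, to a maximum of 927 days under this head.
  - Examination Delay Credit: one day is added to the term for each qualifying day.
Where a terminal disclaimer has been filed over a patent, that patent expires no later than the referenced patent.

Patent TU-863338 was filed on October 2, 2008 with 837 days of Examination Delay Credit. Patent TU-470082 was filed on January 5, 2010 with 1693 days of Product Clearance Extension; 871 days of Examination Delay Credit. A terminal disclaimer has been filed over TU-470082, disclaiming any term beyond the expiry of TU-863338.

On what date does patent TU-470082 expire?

Natural term of TU-470082:
  Base: filing + 17 years → 5 January 2027.
  Product Clearance Extension: 1693 days claimed exceeds the 927-day cap, so +927 days → 20 July 2029.
  Examination Delay Credit: +871 days → 8 December 2031.
Expiry of referenced patent TU-863338:
  Base: filing + 17 years → 2 October 2025.
  Examination Delay Credit: +837 days → 17 January 2028.
Terminal disclaimer: TU-470082 expires on the earlier of 8 December 2031 and 17 January 2028.

2028-01-17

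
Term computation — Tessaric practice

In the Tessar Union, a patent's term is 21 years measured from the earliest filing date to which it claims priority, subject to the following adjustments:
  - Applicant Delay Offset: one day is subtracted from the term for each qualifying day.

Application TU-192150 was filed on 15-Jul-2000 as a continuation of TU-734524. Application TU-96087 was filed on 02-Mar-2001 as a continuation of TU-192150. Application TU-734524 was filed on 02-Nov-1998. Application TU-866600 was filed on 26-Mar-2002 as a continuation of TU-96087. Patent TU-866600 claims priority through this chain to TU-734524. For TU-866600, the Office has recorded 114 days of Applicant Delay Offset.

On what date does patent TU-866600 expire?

Earliest priority filing: 2 November 1998.
Base term: 2 November 1998 + 21 years → 2 November 2019.
Applicant Delay Offset: −114 days → 11 July 2019.

July 11, 2019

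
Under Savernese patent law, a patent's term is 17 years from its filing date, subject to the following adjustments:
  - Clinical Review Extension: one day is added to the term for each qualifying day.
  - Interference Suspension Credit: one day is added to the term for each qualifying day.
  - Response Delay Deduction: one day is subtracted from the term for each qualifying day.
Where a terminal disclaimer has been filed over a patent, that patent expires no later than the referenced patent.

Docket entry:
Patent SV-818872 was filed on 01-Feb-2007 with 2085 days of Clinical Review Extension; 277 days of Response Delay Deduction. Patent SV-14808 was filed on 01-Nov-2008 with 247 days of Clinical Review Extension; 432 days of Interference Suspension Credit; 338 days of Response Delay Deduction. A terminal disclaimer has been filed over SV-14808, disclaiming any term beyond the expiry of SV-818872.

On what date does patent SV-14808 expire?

2026-10-08

Natural term of SV-14808:
  Base: filing + 17 years → 1 November 2025.
  Clinical Review Extension: +247 days → 6 July 2026.
  Interference Suspension Credit: +432 days → 11 September 2027.
  Response Delay Deduction: −338 days → 8 October 2026.
Expiry of referenced patent SV-818872:
  Base: filing + 17 years → 1 February 2024.
  Clinical Review Extension: +2085 days → 17 October 2029.
  Response Delay Deduction: −277 days → 13 January 2029.
Terminal disclaimer: SV-14808 expires on the earlier of 8 October 2026 and 13 January 2029.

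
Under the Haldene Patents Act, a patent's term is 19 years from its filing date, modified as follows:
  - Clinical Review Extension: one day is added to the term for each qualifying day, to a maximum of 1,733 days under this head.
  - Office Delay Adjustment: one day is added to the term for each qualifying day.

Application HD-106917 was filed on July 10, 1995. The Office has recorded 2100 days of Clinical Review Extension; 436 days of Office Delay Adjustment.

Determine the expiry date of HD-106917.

Base term: filing date + 19 years → 10 July 2014.
Clinical Review Extension: 2100 days claimed exceeds the 1733-day cap, so +1733 days → 8 April 2019.
Office Delay Adjustment: +436 days → 17 June 2020.

2020-06-17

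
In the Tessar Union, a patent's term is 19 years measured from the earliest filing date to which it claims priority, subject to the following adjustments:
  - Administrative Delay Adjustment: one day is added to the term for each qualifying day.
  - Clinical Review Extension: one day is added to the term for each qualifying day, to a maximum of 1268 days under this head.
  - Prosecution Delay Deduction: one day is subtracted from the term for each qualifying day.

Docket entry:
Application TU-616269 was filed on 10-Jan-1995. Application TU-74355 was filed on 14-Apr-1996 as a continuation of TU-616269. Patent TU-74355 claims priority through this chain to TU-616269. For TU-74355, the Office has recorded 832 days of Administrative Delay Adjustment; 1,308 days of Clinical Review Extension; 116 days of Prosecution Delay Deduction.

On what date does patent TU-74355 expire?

Earliest priority filing: 10 January 1995.
Base term: 10 January 1995 + 19 years → 10 January 2014.
Administrative Delay Adjustment: +832 days → 21 April 2016.
Clinical Review Extension: 1308 days claimed exceeds the 1268-day cap, so +1268 days → 11 October 2019.
Prosecution Delay Deduction: −116 days → 17 June 2019.

2019-06-17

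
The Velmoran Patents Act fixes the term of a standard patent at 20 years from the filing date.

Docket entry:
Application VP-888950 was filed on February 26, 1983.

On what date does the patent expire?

Filing date + 20 years → 26 February 2003.

2003-02-26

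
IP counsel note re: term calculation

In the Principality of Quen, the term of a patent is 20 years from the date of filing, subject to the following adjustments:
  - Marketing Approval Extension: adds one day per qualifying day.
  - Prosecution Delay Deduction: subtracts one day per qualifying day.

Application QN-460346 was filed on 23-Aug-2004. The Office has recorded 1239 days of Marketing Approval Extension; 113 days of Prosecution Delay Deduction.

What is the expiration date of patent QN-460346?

Base term: filing date + 20 years → 23 August 2024.
Marketing Approval Extension: +1239 days → 14 January 2028.
Prosecution Delay Deduction: −113 days → 23 September 2027.

September 23, 2027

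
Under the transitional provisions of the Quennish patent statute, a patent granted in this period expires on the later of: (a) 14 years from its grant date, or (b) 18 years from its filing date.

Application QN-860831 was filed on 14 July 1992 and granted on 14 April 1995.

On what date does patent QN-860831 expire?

2010-07-14

(a) grant + 14 years → 14 April 2009.
(b) filing + 18 years → 14 July 2010.
Later of the two: 14 July 2010.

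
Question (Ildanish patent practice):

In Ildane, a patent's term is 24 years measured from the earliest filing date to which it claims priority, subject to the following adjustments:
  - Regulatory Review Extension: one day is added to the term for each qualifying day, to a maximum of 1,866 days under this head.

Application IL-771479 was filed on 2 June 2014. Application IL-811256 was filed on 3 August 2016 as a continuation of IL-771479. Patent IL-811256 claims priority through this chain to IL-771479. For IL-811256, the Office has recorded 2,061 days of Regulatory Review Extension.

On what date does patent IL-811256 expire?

Earliest priority filing: 2 June 2014.
Base term: 2 June 2014 + 24 years → 2 June 2038.
Regulatory Review Extension: 2061 days claimed exceeds the 1866-day cap, so +1866 days → 12 July 2043.

July 12, 2043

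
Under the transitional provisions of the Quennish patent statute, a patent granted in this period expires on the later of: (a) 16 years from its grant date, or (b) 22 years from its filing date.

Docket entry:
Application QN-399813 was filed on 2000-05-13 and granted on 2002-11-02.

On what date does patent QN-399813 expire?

(a) grant + 16 years → 2 November 2018.
(b) filing + 22 years → 13 May 2022.
Later of the two: 13 May 2022.

2022-05-13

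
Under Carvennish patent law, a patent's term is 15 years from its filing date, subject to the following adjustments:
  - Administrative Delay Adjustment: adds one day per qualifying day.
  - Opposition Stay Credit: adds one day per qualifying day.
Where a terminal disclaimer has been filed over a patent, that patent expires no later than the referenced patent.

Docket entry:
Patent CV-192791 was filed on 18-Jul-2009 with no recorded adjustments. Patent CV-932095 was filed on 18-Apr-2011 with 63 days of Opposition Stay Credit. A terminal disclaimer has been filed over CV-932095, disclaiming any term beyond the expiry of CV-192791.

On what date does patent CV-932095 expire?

2024-07-18

Natural term of CV-932095:
  Base: filing + 15 years → 18 April 2026.
  Opposition Stay Credit: +63 days → 20 June 2026.
Expiry of referenced patent CV-192791:
  Base: filing + 15 years → 18 July 2024.
Terminal disclaimer: CV-932095 expires on the earlier of 20 June 2026 and 18 July 2024.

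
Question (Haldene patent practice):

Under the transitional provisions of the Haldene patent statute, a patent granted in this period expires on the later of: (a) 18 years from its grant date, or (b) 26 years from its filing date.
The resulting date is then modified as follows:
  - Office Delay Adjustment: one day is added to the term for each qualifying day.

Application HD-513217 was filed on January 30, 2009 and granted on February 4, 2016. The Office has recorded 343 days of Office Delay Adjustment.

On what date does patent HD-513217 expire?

January 8, 2036

(a) grant + 18 years → 4 February 2034.
(b) filing + 26 years → 30 January 2035.
Later of the two: 30 January 2035.
Office Delay Adjustment: +343 days → 8 January 2036.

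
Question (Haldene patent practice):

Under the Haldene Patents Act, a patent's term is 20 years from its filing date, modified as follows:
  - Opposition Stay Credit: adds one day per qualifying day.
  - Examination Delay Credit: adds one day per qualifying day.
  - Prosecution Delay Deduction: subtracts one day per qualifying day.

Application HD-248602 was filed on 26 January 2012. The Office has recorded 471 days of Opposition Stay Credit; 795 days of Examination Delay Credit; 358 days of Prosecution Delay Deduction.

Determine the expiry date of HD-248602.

2034-07-22

Base term: filing date + 20 years → 26 January 2032.
Opposition Stay Credit: +471 days → 11 May 2033.
Examination Delay Credit: +795 days → 15 July 2035.
Prosecution Delay Deduction: −358 days → 22 July 2034.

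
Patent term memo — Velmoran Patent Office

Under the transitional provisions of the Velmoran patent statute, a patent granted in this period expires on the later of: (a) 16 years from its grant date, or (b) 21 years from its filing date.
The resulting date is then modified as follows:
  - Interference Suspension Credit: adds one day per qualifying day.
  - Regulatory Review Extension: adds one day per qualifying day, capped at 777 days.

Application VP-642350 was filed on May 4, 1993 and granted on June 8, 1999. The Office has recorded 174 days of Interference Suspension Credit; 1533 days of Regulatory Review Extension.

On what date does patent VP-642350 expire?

January 14, 2018

(a) grant + 16 years → 8 June 2015.
(b) filing + 21 years → 4 May 2014.
Later of the two: 8 June 2015.
Interference Suspension Credit: +174 days → 29 November 2015.
Regulatory Review Extension: 1533 days claimed exceeds the 777-day cap, so +777 days → 14 January 2018.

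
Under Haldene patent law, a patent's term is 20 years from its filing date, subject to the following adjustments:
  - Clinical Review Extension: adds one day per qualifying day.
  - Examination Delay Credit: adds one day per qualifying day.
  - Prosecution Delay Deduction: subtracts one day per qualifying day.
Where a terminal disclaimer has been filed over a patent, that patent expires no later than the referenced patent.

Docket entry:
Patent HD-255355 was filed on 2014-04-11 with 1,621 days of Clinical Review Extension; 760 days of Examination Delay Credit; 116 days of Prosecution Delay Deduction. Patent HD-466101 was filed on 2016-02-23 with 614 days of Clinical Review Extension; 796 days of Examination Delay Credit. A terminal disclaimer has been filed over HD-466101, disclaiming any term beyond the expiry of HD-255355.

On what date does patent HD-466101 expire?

January 3, 2040

Natural term of HD-466101:
  Base: filing + 20 years → 23 February 2036.
  Clinical Review Extension: +614 days → 29 October 2037.
  Examination Delay Credit: +796 days → 3 January 2040.
Expiry of referenced patent HD-255355:
  Base: filing + 20 years → 11 April 2034.
  Clinical Review Extension: +1621 days → 18 September 2038.
  Examination Delay Credit: +760 days → 17 October 2040.
  Prosecution Delay Deduction: −116 days → 23 June 2040.
Terminal disclaimer: HD-466101 expires on the earlier of 3 January 2040 and 23 June 2040.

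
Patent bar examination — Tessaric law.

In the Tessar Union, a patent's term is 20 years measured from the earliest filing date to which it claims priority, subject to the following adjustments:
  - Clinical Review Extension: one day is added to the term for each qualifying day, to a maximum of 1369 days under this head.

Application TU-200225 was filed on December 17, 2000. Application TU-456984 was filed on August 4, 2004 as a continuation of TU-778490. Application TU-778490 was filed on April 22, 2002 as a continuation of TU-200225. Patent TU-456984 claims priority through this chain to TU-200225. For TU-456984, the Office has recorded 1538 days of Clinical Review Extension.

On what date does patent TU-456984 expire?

Earliest priority filing: 17 December 2000.
Base term: 17 December 2000 + 20 years → 17 December 2020.
Clinical Review Extension: 1538 days claimed exceeds the 1369-day cap, so +1369 days → 16 September 2024.

September 16, 2024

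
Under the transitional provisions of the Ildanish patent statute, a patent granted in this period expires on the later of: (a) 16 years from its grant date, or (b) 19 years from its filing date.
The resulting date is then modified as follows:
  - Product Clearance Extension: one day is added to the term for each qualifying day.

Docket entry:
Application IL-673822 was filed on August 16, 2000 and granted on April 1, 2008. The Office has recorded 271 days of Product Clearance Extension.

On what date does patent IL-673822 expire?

(a) grant + 16 years → 1 April 2024.
(b) filing + 19 years → 16 August 2019.
Later of the two: 1 April 2024.
Product Clearance Extension: +271 days → 28 December 2024.

2024-12-28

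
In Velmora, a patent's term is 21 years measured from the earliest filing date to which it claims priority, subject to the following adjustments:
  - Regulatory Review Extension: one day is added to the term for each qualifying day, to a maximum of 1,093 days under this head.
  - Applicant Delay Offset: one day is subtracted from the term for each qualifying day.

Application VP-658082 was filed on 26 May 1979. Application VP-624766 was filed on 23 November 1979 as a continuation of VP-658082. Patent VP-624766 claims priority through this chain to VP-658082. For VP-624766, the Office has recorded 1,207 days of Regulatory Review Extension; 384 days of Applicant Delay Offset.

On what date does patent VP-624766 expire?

Earliest priority filing: 26 May 1979.
Base term: 26 May 1979 + 21 years → 26 May 2000.
Regulatory Review Extension: 1207 days claimed exceeds the 1093-day cap, so +1093 days → 24 May 2003.
Applicant Delay Offset: −384 days → 5 May 2002.

May 5, 2002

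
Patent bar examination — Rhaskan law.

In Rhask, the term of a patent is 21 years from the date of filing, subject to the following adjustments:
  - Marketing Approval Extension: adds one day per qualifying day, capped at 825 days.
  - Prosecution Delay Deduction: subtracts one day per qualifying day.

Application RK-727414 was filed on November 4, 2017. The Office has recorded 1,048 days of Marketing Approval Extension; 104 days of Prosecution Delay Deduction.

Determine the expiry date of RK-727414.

Base term: filing date + 21 years → 4 November 2038.
Marketing Approval Extension: 1048 days claimed exceeds the 825-day cap, so +825 days → 6 February 2041.
Prosecution Delay Deduction: −104 days → 25 October 2040.

October 25, 2040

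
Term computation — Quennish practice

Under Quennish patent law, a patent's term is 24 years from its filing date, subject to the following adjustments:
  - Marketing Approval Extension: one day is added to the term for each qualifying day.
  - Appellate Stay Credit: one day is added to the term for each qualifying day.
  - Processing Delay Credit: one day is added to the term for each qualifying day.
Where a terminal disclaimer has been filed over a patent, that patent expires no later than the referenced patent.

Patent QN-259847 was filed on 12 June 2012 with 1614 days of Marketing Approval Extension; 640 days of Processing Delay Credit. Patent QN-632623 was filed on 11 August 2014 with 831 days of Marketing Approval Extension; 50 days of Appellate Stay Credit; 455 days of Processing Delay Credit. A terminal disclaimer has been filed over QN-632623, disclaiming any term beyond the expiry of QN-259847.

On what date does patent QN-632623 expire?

2042-04-08

Natural term of QN-632623:
  Base: filing + 24 years → 11 August 2038.
  Marketing Approval Extension: +831 days → 19 November 2040.
  Appellate Stay Credit: +50 days → 8 January 2041.
  Processing Delay Credit: +455 days → 8 April 2042.
Expiry of referenced patent QN-259847:
  Base: filing + 24 years → 12 June 2036.
  Marketing Approval Extension: +1614 days → 12 November 2040.
  Processing Delay Credit: +640 days → 14 August 2042.
Terminal disclaimer: QN-632623 expires on the earlier of 8 April 2042 and 14 August 2042.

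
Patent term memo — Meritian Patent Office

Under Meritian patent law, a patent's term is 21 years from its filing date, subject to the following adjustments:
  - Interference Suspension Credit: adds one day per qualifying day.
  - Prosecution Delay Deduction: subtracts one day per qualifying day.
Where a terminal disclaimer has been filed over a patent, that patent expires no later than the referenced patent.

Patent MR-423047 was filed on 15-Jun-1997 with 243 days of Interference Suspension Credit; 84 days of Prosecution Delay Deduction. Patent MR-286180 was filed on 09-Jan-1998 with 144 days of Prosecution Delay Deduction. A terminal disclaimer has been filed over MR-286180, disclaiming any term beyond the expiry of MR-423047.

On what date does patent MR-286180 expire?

2018-08-18

Natural term of MR-286180:
  Base: filing + 21 years → 9 January 2019.
  Prosecution Delay Deduction: −144 days → 18 August 2018.
Expiry of referenced patent MR-423047:
  Base: filing + 21 years → 15 June 2018.
  Interference Suspension Credit: +243 days → 13 February 2019.
  Prosecution Delay Deduction: −84 days → 21 November 2018.
Terminal disclaimer: MR-286180 expires on the earlier of 18 August 2018 and 21 November 2018.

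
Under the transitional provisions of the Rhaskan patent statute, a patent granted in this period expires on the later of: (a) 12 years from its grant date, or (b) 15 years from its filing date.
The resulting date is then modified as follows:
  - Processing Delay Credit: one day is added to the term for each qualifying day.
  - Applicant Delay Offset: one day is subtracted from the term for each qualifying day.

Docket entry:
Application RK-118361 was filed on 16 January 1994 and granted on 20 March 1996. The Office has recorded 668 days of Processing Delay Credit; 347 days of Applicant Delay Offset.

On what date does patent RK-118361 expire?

December 3, 2009

(a) grant + 12 years → 20 March 2008.
(b) filing + 15 years → 16 January 2009.
Later of the two: 16 January 2009.
Processing Delay Credit: +668 days → 15 November 2010.
Applicant Delay Offset: −347 days → 3 December 2009.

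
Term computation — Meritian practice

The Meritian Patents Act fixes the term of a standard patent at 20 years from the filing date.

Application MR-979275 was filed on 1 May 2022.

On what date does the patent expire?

2042-05-01

Filing date + 20 years → 1 May 2042.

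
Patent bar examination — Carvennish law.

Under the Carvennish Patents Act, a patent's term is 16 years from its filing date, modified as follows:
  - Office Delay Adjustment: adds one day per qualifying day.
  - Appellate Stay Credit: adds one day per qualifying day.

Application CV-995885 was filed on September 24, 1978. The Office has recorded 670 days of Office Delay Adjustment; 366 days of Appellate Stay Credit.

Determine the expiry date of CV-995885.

Base term: filing date + 16 years → 24 September 1994.
Office Delay Adjustment: +670 days → 25 July 1996.
Appellate Stay Credit: +366 days → 26 July 1997.

July 26, 1997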